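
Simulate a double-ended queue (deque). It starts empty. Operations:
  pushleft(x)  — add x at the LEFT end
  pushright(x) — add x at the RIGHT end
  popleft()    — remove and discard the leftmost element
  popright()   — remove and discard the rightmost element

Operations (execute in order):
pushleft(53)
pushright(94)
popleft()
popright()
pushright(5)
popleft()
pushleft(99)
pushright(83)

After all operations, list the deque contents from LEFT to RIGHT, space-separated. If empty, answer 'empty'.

pushleft(53): [53]
pushright(94): [53, 94]
popleft(): [94]
popright(): []
pushright(5): [5]
popleft(): []
pushleft(99): [99]
pushright(83): [99, 83]

Answer: 99 83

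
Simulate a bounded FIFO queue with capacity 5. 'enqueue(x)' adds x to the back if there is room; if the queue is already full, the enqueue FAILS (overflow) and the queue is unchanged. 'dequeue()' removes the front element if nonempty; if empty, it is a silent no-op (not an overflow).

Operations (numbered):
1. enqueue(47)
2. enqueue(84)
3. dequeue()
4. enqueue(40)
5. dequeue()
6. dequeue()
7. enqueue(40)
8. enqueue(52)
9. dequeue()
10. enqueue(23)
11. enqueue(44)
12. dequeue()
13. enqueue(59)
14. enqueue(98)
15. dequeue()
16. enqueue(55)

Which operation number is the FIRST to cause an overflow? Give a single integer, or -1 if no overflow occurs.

Answer: -1

Derivation:
1. enqueue(47): size=1
2. enqueue(84): size=2
3. dequeue(): size=1
4. enqueue(40): size=2
5. dequeue(): size=1
6. dequeue(): size=0
7. enqueue(40): size=1
8. enqueue(52): size=2
9. dequeue(): size=1
10. enqueue(23): size=2
11. enqueue(44): size=3
12. dequeue(): size=2
13. enqueue(59): size=3
14. enqueue(98): size=4
15. dequeue(): size=3
16. enqueue(55): size=4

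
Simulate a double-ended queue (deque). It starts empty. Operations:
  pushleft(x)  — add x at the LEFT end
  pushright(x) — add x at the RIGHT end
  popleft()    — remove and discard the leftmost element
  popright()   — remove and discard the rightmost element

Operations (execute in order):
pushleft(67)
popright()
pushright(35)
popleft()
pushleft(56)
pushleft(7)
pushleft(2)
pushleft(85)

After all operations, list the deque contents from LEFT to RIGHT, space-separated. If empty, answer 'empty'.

Answer: 85 2 7 56

Derivation:
pushleft(67): [67]
popright(): []
pushright(35): [35]
popleft(): []
pushleft(56): [56]
pushleft(7): [7, 56]
pushleft(2): [2, 7, 56]
pushleft(85): [85, 2, 7, 56]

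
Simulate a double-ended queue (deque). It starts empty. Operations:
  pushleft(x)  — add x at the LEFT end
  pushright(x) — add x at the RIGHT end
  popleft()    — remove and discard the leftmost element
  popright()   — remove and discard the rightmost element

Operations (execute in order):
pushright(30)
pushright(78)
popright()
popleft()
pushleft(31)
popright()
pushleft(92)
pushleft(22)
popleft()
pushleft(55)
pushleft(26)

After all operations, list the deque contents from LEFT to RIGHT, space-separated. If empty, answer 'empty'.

Answer: 26 55 92

Derivation:
pushright(30): [30]
pushright(78): [30, 78]
popright(): [30]
popleft(): []
pushleft(31): [31]
popright(): []
pushleft(92): [92]
pushleft(22): [22, 92]
popleft(): [92]
pushleft(55): [55, 92]
pushleft(26): [26, 55, 92]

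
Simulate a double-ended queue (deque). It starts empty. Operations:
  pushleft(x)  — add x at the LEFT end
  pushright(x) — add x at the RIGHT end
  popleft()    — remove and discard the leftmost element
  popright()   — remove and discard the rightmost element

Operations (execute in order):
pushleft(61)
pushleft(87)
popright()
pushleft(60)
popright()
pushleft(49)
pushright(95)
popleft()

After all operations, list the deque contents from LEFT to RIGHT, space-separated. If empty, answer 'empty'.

pushleft(61): [61]
pushleft(87): [87, 61]
popright(): [87]
pushleft(60): [60, 87]
popright(): [60]
pushleft(49): [49, 60]
pushright(95): [49, 60, 95]
popleft(): [60, 95]

Answer: 60 95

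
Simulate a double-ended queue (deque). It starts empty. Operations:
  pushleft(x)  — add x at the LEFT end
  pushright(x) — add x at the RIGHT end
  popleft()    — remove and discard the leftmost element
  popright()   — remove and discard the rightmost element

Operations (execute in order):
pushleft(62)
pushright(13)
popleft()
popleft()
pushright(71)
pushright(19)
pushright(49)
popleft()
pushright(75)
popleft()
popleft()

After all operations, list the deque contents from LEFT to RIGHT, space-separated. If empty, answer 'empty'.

pushleft(62): [62]
pushright(13): [62, 13]
popleft(): [13]
popleft(): []
pushright(71): [71]
pushright(19): [71, 19]
pushright(49): [71, 19, 49]
popleft(): [19, 49]
pushright(75): [19, 49, 75]
popleft(): [49, 75]
popleft(): [75]

Answer: 75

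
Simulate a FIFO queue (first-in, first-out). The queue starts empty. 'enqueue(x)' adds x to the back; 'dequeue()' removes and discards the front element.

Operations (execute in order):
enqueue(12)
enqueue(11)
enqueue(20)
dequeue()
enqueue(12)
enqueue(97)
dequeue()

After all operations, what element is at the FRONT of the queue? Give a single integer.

Answer: 20

Derivation:
enqueue(12): queue = [12]
enqueue(11): queue = [12, 11]
enqueue(20): queue = [12, 11, 20]
dequeue(): queue = [11, 20]
enqueue(12): queue = [11, 20, 12]
enqueue(97): queue = [11, 20, 12, 97]
dequeue(): queue = [20, 12, 97]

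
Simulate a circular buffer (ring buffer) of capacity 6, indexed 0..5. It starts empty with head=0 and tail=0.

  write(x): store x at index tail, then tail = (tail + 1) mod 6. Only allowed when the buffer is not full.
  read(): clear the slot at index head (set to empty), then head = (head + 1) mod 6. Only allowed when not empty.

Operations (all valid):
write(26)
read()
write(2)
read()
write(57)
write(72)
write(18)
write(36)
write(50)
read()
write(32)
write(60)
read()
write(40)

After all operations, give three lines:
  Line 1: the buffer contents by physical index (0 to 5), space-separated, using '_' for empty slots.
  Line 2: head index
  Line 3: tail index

write(26): buf=[26 _ _ _ _ _], head=0, tail=1, size=1
read(): buf=[_ _ _ _ _ _], head=1, tail=1, size=0
write(2): buf=[_ 2 _ _ _ _], head=1, tail=2, size=1
read(): buf=[_ _ _ _ _ _], head=2, tail=2, size=0
write(57): buf=[_ _ 57 _ _ _], head=2, tail=3, size=1
write(72): buf=[_ _ 57 72 _ _], head=2, tail=4, size=2
write(18): buf=[_ _ 57 72 18 _], head=2, tail=5, size=3
write(36): buf=[_ _ 57 72 18 36], head=2, tail=0, size=4
write(50): buf=[50 _ 57 72 18 36], head=2, tail=1, size=5
read(): buf=[50 _ _ 72 18 36], head=3, tail=1, size=4
write(32): buf=[50 32 _ 72 18 36], head=3, tail=2, size=5
write(60): buf=[50 32 60 72 18 36], head=3, tail=3, size=6
read(): buf=[50 32 60 _ 18 36], head=4, tail=3, size=5
write(40): buf=[50 32 60 40 18 36], head=4, tail=4, size=6

Answer: 50 32 60 40 18 36
4
4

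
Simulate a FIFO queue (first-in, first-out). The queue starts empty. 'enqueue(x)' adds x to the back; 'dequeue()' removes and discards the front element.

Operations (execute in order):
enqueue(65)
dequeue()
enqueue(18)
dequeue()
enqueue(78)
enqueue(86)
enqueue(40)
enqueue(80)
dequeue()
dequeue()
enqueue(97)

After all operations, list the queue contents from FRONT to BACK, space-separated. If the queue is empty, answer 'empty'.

Answer: 40 80 97

Derivation:
enqueue(65): [65]
dequeue(): []
enqueue(18): [18]
dequeue(): []
enqueue(78): [78]
enqueue(86): [78, 86]
enqueue(40): [78, 86, 40]
enqueue(80): [78, 86, 40, 80]
dequeue(): [86, 40, 80]
dequeue(): [40, 80]
enqueue(97): [40, 80, 97]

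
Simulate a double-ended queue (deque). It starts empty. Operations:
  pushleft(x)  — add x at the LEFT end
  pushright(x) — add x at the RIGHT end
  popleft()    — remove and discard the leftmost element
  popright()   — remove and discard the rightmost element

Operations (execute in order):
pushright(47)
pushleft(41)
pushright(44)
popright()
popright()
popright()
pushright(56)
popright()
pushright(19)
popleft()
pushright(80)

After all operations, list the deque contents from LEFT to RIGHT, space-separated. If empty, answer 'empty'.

pushright(47): [47]
pushleft(41): [41, 47]
pushright(44): [41, 47, 44]
popright(): [41, 47]
popright(): [41]
popright(): []
pushright(56): [56]
popright(): []
pushright(19): [19]
popleft(): []
pushright(80): [80]

Answer: 80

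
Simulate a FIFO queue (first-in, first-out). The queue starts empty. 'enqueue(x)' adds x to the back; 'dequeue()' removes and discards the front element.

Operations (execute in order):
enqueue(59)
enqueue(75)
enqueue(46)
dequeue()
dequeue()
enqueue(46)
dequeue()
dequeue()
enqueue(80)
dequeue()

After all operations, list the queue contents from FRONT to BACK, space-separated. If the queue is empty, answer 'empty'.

Answer: empty

Derivation:
enqueue(59): [59]
enqueue(75): [59, 75]
enqueue(46): [59, 75, 46]
dequeue(): [75, 46]
dequeue(): [46]
enqueue(46): [46, 46]
dequeue(): [46]
dequeue(): []
enqueue(80): [80]
dequeue(): []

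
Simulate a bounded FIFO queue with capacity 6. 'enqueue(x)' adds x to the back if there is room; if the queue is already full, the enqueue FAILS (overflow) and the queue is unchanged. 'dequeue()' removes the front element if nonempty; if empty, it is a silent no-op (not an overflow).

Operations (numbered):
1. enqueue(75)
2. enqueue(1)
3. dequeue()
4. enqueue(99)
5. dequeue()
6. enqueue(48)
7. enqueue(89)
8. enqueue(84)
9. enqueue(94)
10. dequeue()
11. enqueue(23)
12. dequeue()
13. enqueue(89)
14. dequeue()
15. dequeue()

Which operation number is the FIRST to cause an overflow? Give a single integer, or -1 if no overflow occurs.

Answer: -1

Derivation:
1. enqueue(75): size=1
2. enqueue(1): size=2
3. dequeue(): size=1
4. enqueue(99): size=2
5. dequeue(): size=1
6. enqueue(48): size=2
7. enqueue(89): size=3
8. enqueue(84): size=4
9. enqueue(94): size=5
10. dequeue(): size=4
11. enqueue(23): size=5
12. dequeue(): size=4
13. enqueue(89): size=5
14. dequeue(): size=4
15. dequeue(): size=3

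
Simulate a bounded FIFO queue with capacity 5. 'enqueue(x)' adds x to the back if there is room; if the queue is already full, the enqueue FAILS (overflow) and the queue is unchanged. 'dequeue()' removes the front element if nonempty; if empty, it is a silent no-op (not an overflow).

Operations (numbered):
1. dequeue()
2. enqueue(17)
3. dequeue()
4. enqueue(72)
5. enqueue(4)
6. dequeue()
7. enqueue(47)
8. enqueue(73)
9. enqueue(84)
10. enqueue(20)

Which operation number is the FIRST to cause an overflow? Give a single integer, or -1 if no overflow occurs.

1. dequeue(): empty, no-op, size=0
2. enqueue(17): size=1
3. dequeue(): size=0
4. enqueue(72): size=1
5. enqueue(4): size=2
6. dequeue(): size=1
7. enqueue(47): size=2
8. enqueue(73): size=3
9. enqueue(84): size=4
10. enqueue(20): size=5

Answer: -1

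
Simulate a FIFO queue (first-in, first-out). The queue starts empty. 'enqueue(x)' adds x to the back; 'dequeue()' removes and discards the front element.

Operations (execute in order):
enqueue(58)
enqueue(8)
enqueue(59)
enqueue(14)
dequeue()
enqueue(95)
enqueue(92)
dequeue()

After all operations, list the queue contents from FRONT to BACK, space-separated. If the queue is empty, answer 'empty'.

Answer: 59 14 95 92

Derivation:
enqueue(58): [58]
enqueue(8): [58, 8]
enqueue(59): [58, 8, 59]
enqueue(14): [58, 8, 59, 14]
dequeue(): [8, 59, 14]
enqueue(95): [8, 59, 14, 95]
enqueue(92): [8, 59, 14, 95, 92]
dequeue(): [59, 14, 95, 92]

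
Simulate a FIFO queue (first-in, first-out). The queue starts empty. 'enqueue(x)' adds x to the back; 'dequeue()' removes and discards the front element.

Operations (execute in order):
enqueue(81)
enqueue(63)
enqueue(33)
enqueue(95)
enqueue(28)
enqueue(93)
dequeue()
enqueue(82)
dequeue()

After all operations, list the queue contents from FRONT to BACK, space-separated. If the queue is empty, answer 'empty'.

enqueue(81): [81]
enqueue(63): [81, 63]
enqueue(33): [81, 63, 33]
enqueue(95): [81, 63, 33, 95]
enqueue(28): [81, 63, 33, 95, 28]
enqueue(93): [81, 63, 33, 95, 28, 93]
dequeue(): [63, 33, 95, 28, 93]
enqueue(82): [63, 33, 95, 28, 93, 82]
dequeue(): [33, 95, 28, 93, 82]

Answer: 33 95 28 93 82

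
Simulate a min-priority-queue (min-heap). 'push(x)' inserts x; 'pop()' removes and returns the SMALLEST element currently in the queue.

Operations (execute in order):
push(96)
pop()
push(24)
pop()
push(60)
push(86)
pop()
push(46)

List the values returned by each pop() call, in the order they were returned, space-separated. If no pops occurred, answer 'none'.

push(96): heap contents = [96]
pop() → 96: heap contents = []
push(24): heap contents = [24]
pop() → 24: heap contents = []
push(60): heap contents = [60]
push(86): heap contents = [60, 86]
pop() → 60: heap contents = [86]
push(46): heap contents = [46, 86]

Answer: 96 24 60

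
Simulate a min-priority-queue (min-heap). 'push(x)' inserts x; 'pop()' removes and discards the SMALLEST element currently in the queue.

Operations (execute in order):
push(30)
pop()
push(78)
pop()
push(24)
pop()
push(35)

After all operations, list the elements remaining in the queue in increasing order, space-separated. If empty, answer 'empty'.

Answer: 35

Derivation:
push(30): heap contents = [30]
pop() → 30: heap contents = []
push(78): heap contents = [78]
pop() → 78: heap contents = []
push(24): heap contents = [24]
pop() → 24: heap contents = []
push(35): heap contents = [35]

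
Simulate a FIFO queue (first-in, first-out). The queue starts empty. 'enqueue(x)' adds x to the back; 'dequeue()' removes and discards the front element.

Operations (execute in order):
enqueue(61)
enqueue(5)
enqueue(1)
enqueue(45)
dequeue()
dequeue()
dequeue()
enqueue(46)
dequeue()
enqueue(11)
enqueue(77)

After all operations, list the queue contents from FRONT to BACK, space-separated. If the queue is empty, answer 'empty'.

Answer: 46 11 77

Derivation:
enqueue(61): [61]
enqueue(5): [61, 5]
enqueue(1): [61, 5, 1]
enqueue(45): [61, 5, 1, 45]
dequeue(): [5, 1, 45]
dequeue(): [1, 45]
dequeue(): [45]
enqueue(46): [45, 46]
dequeue(): [46]
enqueue(11): [46, 11]
enqueue(77): [46, 11, 77]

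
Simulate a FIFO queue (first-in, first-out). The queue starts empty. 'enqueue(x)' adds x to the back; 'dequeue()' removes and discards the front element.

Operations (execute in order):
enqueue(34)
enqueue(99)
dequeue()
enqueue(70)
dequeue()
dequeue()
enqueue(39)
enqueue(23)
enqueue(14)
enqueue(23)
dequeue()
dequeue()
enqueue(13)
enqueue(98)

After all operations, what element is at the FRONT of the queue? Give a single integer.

enqueue(34): queue = [34]
enqueue(99): queue = [34, 99]
dequeue(): queue = [99]
enqueue(70): queue = [99, 70]
dequeue(): queue = [70]
dequeue(): queue = []
enqueue(39): queue = [39]
enqueue(23): queue = [39, 23]
enqueue(14): queue = [39, 23, 14]
enqueue(23): queue = [39, 23, 14, 23]
dequeue(): queue = [23, 14, 23]
dequeue(): queue = [14, 23]
enqueue(13): queue = [14, 23, 13]
enqueue(98): queue = [14, 23, 13, 98]

Answer: 14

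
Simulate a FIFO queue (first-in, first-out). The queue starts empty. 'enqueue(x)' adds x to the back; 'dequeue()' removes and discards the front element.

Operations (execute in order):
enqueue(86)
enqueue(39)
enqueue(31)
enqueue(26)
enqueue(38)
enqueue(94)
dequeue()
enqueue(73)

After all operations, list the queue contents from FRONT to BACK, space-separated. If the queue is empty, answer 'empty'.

Answer: 39 31 26 38 94 73

Derivation:
enqueue(86): [86]
enqueue(39): [86, 39]
enqueue(31): [86, 39, 31]
enqueue(26): [86, 39, 31, 26]
enqueue(38): [86, 39, 31, 26, 38]
enqueue(94): [86, 39, 31, 26, 38, 94]
dequeue(): [39, 31, 26, 38, 94]
enqueue(73): [39, 31, 26, 38, 94, 73]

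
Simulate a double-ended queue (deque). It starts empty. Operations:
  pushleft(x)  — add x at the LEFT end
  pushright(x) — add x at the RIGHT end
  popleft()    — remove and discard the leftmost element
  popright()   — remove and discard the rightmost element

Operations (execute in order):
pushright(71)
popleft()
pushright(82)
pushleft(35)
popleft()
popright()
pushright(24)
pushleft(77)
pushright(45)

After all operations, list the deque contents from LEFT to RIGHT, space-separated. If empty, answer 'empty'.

pushright(71): [71]
popleft(): []
pushright(82): [82]
pushleft(35): [35, 82]
popleft(): [82]
popright(): []
pushright(24): [24]
pushleft(77): [77, 24]
pushright(45): [77, 24, 45]

Answer: 77 24 45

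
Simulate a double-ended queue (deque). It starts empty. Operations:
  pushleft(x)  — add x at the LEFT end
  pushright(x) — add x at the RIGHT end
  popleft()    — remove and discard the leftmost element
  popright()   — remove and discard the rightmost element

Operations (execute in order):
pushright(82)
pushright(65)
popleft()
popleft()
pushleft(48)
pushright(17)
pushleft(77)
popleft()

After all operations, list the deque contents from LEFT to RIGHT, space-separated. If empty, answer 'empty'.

pushright(82): [82]
pushright(65): [82, 65]
popleft(): [65]
popleft(): []
pushleft(48): [48]
pushright(17): [48, 17]
pushleft(77): [77, 48, 17]
popleft(): [48, 17]

Answer: 48 17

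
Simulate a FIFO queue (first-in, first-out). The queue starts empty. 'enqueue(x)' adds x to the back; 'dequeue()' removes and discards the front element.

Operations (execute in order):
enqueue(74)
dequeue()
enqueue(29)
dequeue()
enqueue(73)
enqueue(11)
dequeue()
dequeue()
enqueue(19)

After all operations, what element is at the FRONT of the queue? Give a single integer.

enqueue(74): queue = [74]
dequeue(): queue = []
enqueue(29): queue = [29]
dequeue(): queue = []
enqueue(73): queue = [73]
enqueue(11): queue = [73, 11]
dequeue(): queue = [11]
dequeue(): queue = []
enqueue(19): queue = [19]

Answer: 19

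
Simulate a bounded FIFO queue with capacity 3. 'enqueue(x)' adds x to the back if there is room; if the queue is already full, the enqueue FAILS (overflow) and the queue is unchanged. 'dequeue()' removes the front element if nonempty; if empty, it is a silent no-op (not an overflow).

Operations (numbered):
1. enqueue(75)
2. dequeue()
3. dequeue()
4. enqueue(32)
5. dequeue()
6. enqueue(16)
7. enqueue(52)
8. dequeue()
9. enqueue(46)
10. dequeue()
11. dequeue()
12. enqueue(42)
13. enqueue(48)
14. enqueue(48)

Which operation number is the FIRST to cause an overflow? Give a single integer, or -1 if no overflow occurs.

1. enqueue(75): size=1
2. dequeue(): size=0
3. dequeue(): empty, no-op, size=0
4. enqueue(32): size=1
5. dequeue(): size=0
6. enqueue(16): size=1
7. enqueue(52): size=2
8. dequeue(): size=1
9. enqueue(46): size=2
10. dequeue(): size=1
11. dequeue(): size=0
12. enqueue(42): size=1
13. enqueue(48): size=2
14. enqueue(48): size=3

Answer: -1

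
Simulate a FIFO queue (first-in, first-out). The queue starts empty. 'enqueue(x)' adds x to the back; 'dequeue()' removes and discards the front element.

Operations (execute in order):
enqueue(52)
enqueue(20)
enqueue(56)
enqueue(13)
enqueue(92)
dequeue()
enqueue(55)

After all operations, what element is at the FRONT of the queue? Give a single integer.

Answer: 20

Derivation:
enqueue(52): queue = [52]
enqueue(20): queue = [52, 20]
enqueue(56): queue = [52, 20, 56]
enqueue(13): queue = [52, 20, 56, 13]
enqueue(92): queue = [52, 20, 56, 13, 92]
dequeue(): queue = [20, 56, 13, 92]
enqueue(55): queue = [20, 56, 13, 92, 55]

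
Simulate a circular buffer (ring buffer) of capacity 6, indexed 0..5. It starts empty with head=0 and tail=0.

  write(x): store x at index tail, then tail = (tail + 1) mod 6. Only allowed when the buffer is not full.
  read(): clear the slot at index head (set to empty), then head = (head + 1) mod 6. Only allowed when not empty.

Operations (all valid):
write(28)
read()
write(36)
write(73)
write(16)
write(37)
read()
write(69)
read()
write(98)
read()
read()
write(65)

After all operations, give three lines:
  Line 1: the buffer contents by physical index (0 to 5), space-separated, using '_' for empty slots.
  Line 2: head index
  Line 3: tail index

write(28): buf=[28 _ _ _ _ _], head=0, tail=1, size=1
read(): buf=[_ _ _ _ _ _], head=1, tail=1, size=0
write(36): buf=[_ 36 _ _ _ _], head=1, tail=2, size=1
write(73): buf=[_ 36 73 _ _ _], head=1, tail=3, size=2
write(16): buf=[_ 36 73 16 _ _], head=1, tail=4, size=3
write(37): buf=[_ 36 73 16 37 _], head=1, tail=5, size=4
read(): buf=[_ _ 73 16 37 _], head=2, tail=5, size=3
write(69): buf=[_ _ 73 16 37 69], head=2, tail=0, size=4
read(): buf=[_ _ _ 16 37 69], head=3, tail=0, size=3
write(98): buf=[98 _ _ 16 37 69], head=3, tail=1, size=4
read(): buf=[98 _ _ _ 37 69], head=4, tail=1, size=3
read(): buf=[98 _ _ _ _ 69], head=5, tail=1, size=2
write(65): buf=[98 65 _ _ _ 69], head=5, tail=2, size=3

Answer: 98 65 _ _ _ 69
5
2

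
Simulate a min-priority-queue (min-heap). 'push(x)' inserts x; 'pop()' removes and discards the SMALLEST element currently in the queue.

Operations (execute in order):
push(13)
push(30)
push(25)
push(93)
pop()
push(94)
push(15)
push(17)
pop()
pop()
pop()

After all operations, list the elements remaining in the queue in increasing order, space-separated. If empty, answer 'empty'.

Answer: 30 93 94

Derivation:
push(13): heap contents = [13]
push(30): heap contents = [13, 30]
push(25): heap contents = [13, 25, 30]
push(93): heap contents = [13, 25, 30, 93]
pop() → 13: heap contents = [25, 30, 93]
push(94): heap contents = [25, 30, 93, 94]
push(15): heap contents = [15, 25, 30, 93, 94]
push(17): heap contents = [15, 17, 25, 30, 93, 94]
pop() → 15: heap contents = [17, 25, 30, 93, 94]
pop() → 17: heap contents = [25, 30, 93, 94]
pop() → 25: heap contents = [30, 93, 94]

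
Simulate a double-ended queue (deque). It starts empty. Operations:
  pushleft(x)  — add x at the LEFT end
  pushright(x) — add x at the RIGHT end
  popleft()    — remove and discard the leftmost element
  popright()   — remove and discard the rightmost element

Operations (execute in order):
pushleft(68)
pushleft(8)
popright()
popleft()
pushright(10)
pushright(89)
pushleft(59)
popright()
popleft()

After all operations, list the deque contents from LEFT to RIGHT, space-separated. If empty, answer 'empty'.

pushleft(68): [68]
pushleft(8): [8, 68]
popright(): [8]
popleft(): []
pushright(10): [10]
pushright(89): [10, 89]
pushleft(59): [59, 10, 89]
popright(): [59, 10]
popleft(): [10]

Answer: 10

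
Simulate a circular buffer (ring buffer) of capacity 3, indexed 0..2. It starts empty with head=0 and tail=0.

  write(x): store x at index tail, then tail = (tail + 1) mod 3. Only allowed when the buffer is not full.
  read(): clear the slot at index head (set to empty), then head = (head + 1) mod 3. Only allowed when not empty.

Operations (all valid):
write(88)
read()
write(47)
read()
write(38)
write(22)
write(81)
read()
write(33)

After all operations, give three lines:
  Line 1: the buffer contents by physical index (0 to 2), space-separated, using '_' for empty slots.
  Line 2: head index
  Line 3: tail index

write(88): buf=[88 _ _], head=0, tail=1, size=1
read(): buf=[_ _ _], head=1, tail=1, size=0
write(47): buf=[_ 47 _], head=1, tail=2, size=1
read(): buf=[_ _ _], head=2, tail=2, size=0
write(38): buf=[_ _ 38], head=2, tail=0, size=1
write(22): buf=[22 _ 38], head=2, tail=1, size=2
write(81): buf=[22 81 38], head=2, tail=2, size=3
read(): buf=[22 81 _], head=0, tail=2, size=2
write(33): buf=[22 81 33], head=0, tail=0, size=3

Answer: 22 81 33
0
0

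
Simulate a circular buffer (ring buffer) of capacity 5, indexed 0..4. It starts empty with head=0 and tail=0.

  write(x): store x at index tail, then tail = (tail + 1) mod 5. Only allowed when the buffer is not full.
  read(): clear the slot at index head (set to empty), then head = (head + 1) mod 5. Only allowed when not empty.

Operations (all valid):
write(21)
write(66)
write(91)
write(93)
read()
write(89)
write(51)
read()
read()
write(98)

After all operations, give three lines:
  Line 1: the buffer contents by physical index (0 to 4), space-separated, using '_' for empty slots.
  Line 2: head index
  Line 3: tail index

write(21): buf=[21 _ _ _ _], head=0, tail=1, size=1
write(66): buf=[21 66 _ _ _], head=0, tail=2, size=2
write(91): buf=[21 66 91 _ _], head=0, tail=3, size=3
write(93): buf=[21 66 91 93 _], head=0, tail=4, size=4
read(): buf=[_ 66 91 93 _], head=1, tail=4, size=3
write(89): buf=[_ 66 91 93 89], head=1, tail=0, size=4
write(51): buf=[51 66 91 93 89], head=1, tail=1, size=5
read(): buf=[51 _ 91 93 89], head=2, tail=1, size=4
read(): buf=[51 _ _ 93 89], head=3, tail=1, size=3
write(98): buf=[51 98 _ 93 89], head=3, tail=2, size=4

Answer: 51 98 _ 93 89
3
2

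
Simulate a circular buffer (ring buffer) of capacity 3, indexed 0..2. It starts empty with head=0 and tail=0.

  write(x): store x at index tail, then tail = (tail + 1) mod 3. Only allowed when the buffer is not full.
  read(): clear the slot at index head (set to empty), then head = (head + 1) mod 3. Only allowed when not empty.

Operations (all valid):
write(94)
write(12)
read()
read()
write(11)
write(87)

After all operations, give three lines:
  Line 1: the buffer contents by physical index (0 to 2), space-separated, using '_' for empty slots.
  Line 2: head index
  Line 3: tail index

write(94): buf=[94 _ _], head=0, tail=1, size=1
write(12): buf=[94 12 _], head=0, tail=2, size=2
read(): buf=[_ 12 _], head=1, tail=2, size=1
read(): buf=[_ _ _], head=2, tail=2, size=0
write(11): buf=[_ _ 11], head=2, tail=0, size=1
write(87): buf=[87 _ 11], head=2, tail=1, size=2

Answer: 87 _ 11
2
1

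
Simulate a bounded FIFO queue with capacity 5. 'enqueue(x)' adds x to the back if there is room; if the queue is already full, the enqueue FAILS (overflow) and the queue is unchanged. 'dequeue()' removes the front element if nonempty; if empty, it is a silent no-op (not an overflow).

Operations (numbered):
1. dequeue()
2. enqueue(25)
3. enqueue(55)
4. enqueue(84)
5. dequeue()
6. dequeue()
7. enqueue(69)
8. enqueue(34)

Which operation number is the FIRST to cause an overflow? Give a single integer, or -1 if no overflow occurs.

1. dequeue(): empty, no-op, size=0
2. enqueue(25): size=1
3. enqueue(55): size=2
4. enqueue(84): size=3
5. dequeue(): size=2
6. dequeue(): size=1
7. enqueue(69): size=2
8. enqueue(34): size=3

Answer: -1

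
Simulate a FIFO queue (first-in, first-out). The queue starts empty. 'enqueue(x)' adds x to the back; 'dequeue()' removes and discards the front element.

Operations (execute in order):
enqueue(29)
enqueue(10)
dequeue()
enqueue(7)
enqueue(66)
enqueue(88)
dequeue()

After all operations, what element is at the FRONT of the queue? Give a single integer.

enqueue(29): queue = [29]
enqueue(10): queue = [29, 10]
dequeue(): queue = [10]
enqueue(7): queue = [10, 7]
enqueue(66): queue = [10, 7, 66]
enqueue(88): queue = [10, 7, 66, 88]
dequeue(): queue = [7, 66, 88]

Answer: 7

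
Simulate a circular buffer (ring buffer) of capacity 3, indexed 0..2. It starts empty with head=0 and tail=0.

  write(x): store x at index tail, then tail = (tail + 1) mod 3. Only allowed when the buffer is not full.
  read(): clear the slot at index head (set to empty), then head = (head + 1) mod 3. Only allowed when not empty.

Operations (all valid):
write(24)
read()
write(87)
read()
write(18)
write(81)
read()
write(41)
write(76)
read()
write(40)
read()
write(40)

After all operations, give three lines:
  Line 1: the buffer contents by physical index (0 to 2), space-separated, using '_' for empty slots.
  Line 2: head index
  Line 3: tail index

write(24): buf=[24 _ _], head=0, tail=1, size=1
read(): buf=[_ _ _], head=1, tail=1, size=0
write(87): buf=[_ 87 _], head=1, tail=2, size=1
read(): buf=[_ _ _], head=2, tail=2, size=0
write(18): buf=[_ _ 18], head=2, tail=0, size=1
write(81): buf=[81 _ 18], head=2, tail=1, size=2
read(): buf=[81 _ _], head=0, tail=1, size=1
write(41): buf=[81 41 _], head=0, tail=2, size=2
write(76): buf=[81 41 76], head=0, tail=0, size=3
read(): buf=[_ 41 76], head=1, tail=0, size=2
write(40): buf=[40 41 76], head=1, tail=1, size=3
read(): buf=[40 _ 76], head=2, tail=1, size=2
write(40): buf=[40 40 76], head=2, tail=2, size=3

Answer: 40 40 76
2
2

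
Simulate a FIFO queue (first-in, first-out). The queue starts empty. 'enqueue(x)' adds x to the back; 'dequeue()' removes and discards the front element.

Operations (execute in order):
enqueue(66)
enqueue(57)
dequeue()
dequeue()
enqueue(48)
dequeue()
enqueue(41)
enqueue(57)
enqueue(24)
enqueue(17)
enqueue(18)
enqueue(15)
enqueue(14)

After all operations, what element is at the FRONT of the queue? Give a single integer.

Answer: 41

Derivation:
enqueue(66): queue = [66]
enqueue(57): queue = [66, 57]
dequeue(): queue = [57]
dequeue(): queue = []
enqueue(48): queue = [48]
dequeue(): queue = []
enqueue(41): queue = [41]
enqueue(57): queue = [41, 57]
enqueue(24): queue = [41, 57, 24]
enqueue(17): queue = [41, 57, 24, 17]
enqueue(18): queue = [41, 57, 24, 17, 18]
enqueue(15): queue = [41, 57, 24, 17, 18, 15]
enqueue(14): queue = [41, 57, 24, 17, 18, 15, 14]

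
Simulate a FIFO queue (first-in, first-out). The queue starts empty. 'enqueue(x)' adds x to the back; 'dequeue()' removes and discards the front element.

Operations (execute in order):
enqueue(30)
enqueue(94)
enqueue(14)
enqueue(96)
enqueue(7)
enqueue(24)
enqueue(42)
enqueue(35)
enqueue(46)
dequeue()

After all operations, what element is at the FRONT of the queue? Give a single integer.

Answer: 94

Derivation:
enqueue(30): queue = [30]
enqueue(94): queue = [30, 94]
enqueue(14): queue = [30, 94, 14]
enqueue(96): queue = [30, 94, 14, 96]
enqueue(7): queue = [30, 94, 14, 96, 7]
enqueue(24): queue = [30, 94, 14, 96, 7, 24]
enqueue(42): queue = [30, 94, 14, 96, 7, 24, 42]
enqueue(35): queue = [30, 94, 14, 96, 7, 24, 42, 35]
enqueue(46): queue = [30, 94, 14, 96, 7, 24, 42, 35, 46]
dequeue(): queue = [94, 14, 96, 7, 24, 42, 35, 46]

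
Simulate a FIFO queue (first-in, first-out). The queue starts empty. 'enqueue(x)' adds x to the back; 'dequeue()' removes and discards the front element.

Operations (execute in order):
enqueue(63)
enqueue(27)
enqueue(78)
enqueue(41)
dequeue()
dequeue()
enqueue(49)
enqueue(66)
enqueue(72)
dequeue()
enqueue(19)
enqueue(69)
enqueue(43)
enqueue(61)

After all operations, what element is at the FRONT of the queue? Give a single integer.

enqueue(63): queue = [63]
enqueue(27): queue = [63, 27]
enqueue(78): queue = [63, 27, 78]
enqueue(41): queue = [63, 27, 78, 41]
dequeue(): queue = [27, 78, 41]
dequeue(): queue = [78, 41]
enqueue(49): queue = [78, 41, 49]
enqueue(66): queue = [78, 41, 49, 66]
enqueue(72): queue = [78, 41, 49, 66, 72]
dequeue(): queue = [41, 49, 66, 72]
enqueue(19): queue = [41, 49, 66, 72, 19]
enqueue(69): queue = [41, 49, 66, 72, 19, 69]
enqueue(43): queue = [41, 49, 66, 72, 19, 69, 43]
enqueue(61): queue = [41, 49, 66, 72, 19, 69, 43, 61]

Answer: 41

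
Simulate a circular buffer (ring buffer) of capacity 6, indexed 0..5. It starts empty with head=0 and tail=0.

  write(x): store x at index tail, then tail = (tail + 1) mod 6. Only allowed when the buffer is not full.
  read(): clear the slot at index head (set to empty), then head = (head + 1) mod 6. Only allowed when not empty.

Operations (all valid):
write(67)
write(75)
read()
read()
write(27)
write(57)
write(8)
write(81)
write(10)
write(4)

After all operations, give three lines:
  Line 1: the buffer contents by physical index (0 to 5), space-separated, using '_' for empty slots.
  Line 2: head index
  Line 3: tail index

Answer: 10 4 27 57 8 81
2
2

Derivation:
write(67): buf=[67 _ _ _ _ _], head=0, tail=1, size=1
write(75): buf=[67 75 _ _ _ _], head=0, tail=2, size=2
read(): buf=[_ 75 _ _ _ _], head=1, tail=2, size=1
read(): buf=[_ _ _ _ _ _], head=2, tail=2, size=0
write(27): buf=[_ _ 27 _ _ _], head=2, tail=3, size=1
write(57): buf=[_ _ 27 57 _ _], head=2, tail=4, size=2
write(8): buf=[_ _ 27 57 8 _], head=2, tail=5, size=3
write(81): buf=[_ _ 27 57 8 81], head=2, tail=0, size=4
write(10): buf=[10 _ 27 57 8 81], head=2, tail=1, size=5
write(4): buf=[10 4 27 57 8 81], head=2, tail=2, size=6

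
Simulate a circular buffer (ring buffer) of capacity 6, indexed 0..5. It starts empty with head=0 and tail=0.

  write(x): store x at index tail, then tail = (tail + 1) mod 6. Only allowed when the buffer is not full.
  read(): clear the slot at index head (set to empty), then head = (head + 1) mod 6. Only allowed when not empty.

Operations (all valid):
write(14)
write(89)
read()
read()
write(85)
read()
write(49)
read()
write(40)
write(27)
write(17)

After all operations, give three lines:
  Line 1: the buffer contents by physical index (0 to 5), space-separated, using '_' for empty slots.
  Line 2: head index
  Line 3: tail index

write(14): buf=[14 _ _ _ _ _], head=0, tail=1, size=1
write(89): buf=[14 89 _ _ _ _], head=0, tail=2, size=2
read(): buf=[_ 89 _ _ _ _], head=1, tail=2, size=1
read(): buf=[_ _ _ _ _ _], head=2, tail=2, size=0
write(85): buf=[_ _ 85 _ _ _], head=2, tail=3, size=1
read(): buf=[_ _ _ _ _ _], head=3, tail=3, size=0
write(49): buf=[_ _ _ 49 _ _], head=3, tail=4, size=1
read(): buf=[_ _ _ _ _ _], head=4, tail=4, size=0
write(40): buf=[_ _ _ _ 40 _], head=4, tail=5, size=1
write(27): buf=[_ _ _ _ 40 27], head=4, tail=0, size=2
write(17): buf=[17 _ _ _ 40 27], head=4, tail=1, size=3

Answer: 17 _ _ _ 40 27
4
1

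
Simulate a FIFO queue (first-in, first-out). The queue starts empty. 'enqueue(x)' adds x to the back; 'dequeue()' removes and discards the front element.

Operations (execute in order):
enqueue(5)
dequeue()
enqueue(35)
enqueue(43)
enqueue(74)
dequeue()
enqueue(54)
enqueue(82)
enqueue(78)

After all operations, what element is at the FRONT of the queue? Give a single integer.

enqueue(5): queue = [5]
dequeue(): queue = []
enqueue(35): queue = [35]
enqueue(43): queue = [35, 43]
enqueue(74): queue = [35, 43, 74]
dequeue(): queue = [43, 74]
enqueue(54): queue = [43, 74, 54]
enqueue(82): queue = [43, 74, 54, 82]
enqueue(78): queue = [43, 74, 54, 82, 78]

Answer: 43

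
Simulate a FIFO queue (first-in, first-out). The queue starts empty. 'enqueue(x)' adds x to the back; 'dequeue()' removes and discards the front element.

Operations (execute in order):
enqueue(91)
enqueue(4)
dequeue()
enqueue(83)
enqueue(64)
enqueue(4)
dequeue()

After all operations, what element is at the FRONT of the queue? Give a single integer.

Answer: 83

Derivation:
enqueue(91): queue = [91]
enqueue(4): queue = [91, 4]
dequeue(): queue = [4]
enqueue(83): queue = [4, 83]
enqueue(64): queue = [4, 83, 64]
enqueue(4): queue = [4, 83, 64, 4]
dequeue(): queue = [83, 64, 4]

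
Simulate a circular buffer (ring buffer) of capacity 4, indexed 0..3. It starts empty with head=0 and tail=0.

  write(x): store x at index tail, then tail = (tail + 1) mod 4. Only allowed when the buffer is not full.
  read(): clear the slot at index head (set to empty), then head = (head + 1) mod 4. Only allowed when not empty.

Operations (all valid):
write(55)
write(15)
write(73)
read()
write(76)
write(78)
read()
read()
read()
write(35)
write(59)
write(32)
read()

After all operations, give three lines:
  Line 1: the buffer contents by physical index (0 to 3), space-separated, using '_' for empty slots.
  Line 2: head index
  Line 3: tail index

write(55): buf=[55 _ _ _], head=0, tail=1, size=1
write(15): buf=[55 15 _ _], head=0, tail=2, size=2
write(73): buf=[55 15 73 _], head=0, tail=3, size=3
read(): buf=[_ 15 73 _], head=1, tail=3, size=2
write(76): buf=[_ 15 73 76], head=1, tail=0, size=3
write(78): buf=[78 15 73 76], head=1, tail=1, size=4
read(): buf=[78 _ 73 76], head=2, tail=1, size=3
read(): buf=[78 _ _ 76], head=3, tail=1, size=2
read(): buf=[78 _ _ _], head=0, tail=1, size=1
write(35): buf=[78 35 _ _], head=0, tail=2, size=2
write(59): buf=[78 35 59 _], head=0, tail=3, size=3
write(32): buf=[78 35 59 32], head=0, tail=0, size=4
read(): buf=[_ 35 59 32], head=1, tail=0, size=3

Answer: _ 35 59 32
1
0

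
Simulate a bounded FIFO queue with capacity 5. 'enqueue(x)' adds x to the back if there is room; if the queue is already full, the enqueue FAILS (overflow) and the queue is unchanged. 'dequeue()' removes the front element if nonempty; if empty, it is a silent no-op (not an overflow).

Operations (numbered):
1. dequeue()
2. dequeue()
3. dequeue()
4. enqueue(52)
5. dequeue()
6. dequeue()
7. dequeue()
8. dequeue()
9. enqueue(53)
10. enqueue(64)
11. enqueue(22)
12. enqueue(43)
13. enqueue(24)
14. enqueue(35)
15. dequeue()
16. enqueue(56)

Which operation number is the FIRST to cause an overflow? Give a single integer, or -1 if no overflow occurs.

1. dequeue(): empty, no-op, size=0
2. dequeue(): empty, no-op, size=0
3. dequeue(): empty, no-op, size=0
4. enqueue(52): size=1
5. dequeue(): size=0
6. dequeue(): empty, no-op, size=0
7. dequeue(): empty, no-op, size=0
8. dequeue(): empty, no-op, size=0
9. enqueue(53): size=1
10. enqueue(64): size=2
11. enqueue(22): size=3
12. enqueue(43): size=4
13. enqueue(24): size=5
14. enqueue(35): size=5=cap → OVERFLOW (fail)
15. dequeue(): size=4
16. enqueue(56): size=5

Answer: 14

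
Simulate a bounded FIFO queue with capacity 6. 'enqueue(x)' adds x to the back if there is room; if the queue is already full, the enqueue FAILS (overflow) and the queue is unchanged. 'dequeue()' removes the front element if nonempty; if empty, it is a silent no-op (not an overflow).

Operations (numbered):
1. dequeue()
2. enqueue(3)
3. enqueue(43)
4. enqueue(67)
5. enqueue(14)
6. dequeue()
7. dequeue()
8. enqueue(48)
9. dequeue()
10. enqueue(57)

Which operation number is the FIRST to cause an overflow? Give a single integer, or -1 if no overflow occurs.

1. dequeue(): empty, no-op, size=0
2. enqueue(3): size=1
3. enqueue(43): size=2
4. enqueue(67): size=3
5. enqueue(14): size=4
6. dequeue(): size=3
7. dequeue(): size=2
8. enqueue(48): size=3
9. dequeue(): size=2
10. enqueue(57): size=3

Answer: -1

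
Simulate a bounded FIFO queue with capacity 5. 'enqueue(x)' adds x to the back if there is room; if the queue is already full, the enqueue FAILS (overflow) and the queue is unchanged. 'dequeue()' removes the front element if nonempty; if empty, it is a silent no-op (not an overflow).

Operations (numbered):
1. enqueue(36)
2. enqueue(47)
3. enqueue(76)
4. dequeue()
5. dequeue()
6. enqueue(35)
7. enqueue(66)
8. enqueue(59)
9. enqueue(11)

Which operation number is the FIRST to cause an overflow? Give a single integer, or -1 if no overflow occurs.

1. enqueue(36): size=1
2. enqueue(47): size=2
3. enqueue(76): size=3
4. dequeue(): size=2
5. dequeue(): size=1
6. enqueue(35): size=2
7. enqueue(66): size=3
8. enqueue(59): size=4
9. enqueue(11): size=5

Answer: -1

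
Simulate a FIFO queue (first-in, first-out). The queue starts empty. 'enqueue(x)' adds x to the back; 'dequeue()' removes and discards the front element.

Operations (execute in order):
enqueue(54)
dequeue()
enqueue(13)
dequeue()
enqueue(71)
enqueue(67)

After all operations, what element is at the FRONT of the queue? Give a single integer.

Answer: 71

Derivation:
enqueue(54): queue = [54]
dequeue(): queue = []
enqueue(13): queue = [13]
dequeue(): queue = []
enqueue(71): queue = [71]
enqueue(67): queue = [71, 67]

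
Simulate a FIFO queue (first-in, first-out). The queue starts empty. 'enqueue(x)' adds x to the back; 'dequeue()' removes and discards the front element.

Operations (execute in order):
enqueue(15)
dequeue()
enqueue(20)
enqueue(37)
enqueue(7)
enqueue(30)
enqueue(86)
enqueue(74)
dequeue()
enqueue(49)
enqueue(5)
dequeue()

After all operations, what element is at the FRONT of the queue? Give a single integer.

Answer: 7

Derivation:
enqueue(15): queue = [15]
dequeue(): queue = []
enqueue(20): queue = [20]
enqueue(37): queue = [20, 37]
enqueue(7): queue = [20, 37, 7]
enqueue(30): queue = [20, 37, 7, 30]
enqueue(86): queue = [20, 37, 7, 30, 86]
enqueue(74): queue = [20, 37, 7, 30, 86, 74]
dequeue(): queue = [37, 7, 30, 86, 74]
enqueue(49): queue = [37, 7, 30, 86, 74, 49]
enqueue(5): queue = [37, 7, 30, 86, 74, 49, 5]
dequeue(): queue = [7, 30, 86, 74, 49, 5]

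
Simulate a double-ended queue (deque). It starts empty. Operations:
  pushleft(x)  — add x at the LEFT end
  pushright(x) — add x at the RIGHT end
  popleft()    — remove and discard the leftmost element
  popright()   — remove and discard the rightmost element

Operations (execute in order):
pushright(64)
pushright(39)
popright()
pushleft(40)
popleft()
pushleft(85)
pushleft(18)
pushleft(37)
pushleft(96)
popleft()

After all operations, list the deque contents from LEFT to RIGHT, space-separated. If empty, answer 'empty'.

pushright(64): [64]
pushright(39): [64, 39]
popright(): [64]
pushleft(40): [40, 64]
popleft(): [64]
pushleft(85): [85, 64]
pushleft(18): [18, 85, 64]
pushleft(37): [37, 18, 85, 64]
pushleft(96): [96, 37, 18, 85, 64]
popleft(): [37, 18, 85, 64]

Answer: 37 18 85 64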